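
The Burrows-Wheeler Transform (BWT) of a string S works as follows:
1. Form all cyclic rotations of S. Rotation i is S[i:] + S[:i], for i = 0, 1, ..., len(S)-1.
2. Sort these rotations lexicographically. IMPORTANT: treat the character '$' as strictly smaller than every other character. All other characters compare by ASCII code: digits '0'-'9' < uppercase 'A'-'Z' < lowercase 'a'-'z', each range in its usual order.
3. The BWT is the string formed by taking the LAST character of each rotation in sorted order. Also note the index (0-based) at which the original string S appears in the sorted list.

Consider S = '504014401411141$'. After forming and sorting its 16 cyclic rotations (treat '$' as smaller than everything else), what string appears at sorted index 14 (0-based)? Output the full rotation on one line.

All 16 rotations (rotation i = S[i:]+S[:i]):
  rot[0] = 504014401411141$
  rot[1] = 04014401411141$5
  rot[2] = 4014401411141$50
  rot[3] = 014401411141$504
  rot[4] = 14401411141$5040
  rot[5] = 4401411141$50401
  rot[6] = 401411141$504014
  rot[7] = 01411141$5040144
  rot[8] = 1411141$50401440
  rot[9] = 411141$504014401
  rot[10] = 11141$5040144014
  rot[11] = 1141$50401440141
  rot[12] = 141$504014401411
  rot[13] = 41$5040144014111
  rot[14] = 1$50401440141114
  rot[15] = $504014401411141
Sorted (with $ < everything):
  sorted[0] = $504014401411141
  sorted[1] = 01411141$5040144
  sorted[2] = 014401411141$504
  sorted[3] = 04014401411141$5
  sorted[4] = 1$50401440141114
  sorted[5] = 11141$5040144014
  sorted[6] = 1141$50401440141
  sorted[7] = 141$504014401411
  sorted[8] = 1411141$50401440
  sorted[9] = 14401411141$5040
  sorted[10] = 401411141$504014
  sorted[11] = 4014401411141$50
  sorted[12] = 41$5040144014111
  sorted[13] = 411141$504014401
  sorted[14] = 4401411141$50401
  sorted[15] = 504014401411141$
sorted[14] = 4401411141$50401

Answer: 4401411141$50401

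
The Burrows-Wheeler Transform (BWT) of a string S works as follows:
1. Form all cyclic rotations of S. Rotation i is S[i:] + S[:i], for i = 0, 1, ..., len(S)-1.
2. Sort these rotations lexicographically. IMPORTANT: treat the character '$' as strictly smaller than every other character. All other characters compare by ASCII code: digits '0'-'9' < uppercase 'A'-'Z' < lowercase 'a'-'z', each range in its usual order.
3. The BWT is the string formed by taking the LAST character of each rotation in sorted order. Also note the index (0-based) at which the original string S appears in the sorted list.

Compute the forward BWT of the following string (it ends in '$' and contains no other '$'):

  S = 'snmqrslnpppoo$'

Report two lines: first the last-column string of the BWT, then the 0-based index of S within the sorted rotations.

Answer: osnslopppnmqr$
13

Derivation:
All 14 rotations (rotation i = S[i:]+S[:i]):
  rot[0] = snmqrslnpppoo$
  rot[1] = nmqrslnpppoo$s
  rot[2] = mqrslnpppoo$sn
  rot[3] = qrslnpppoo$snm
  rot[4] = rslnpppoo$snmq
  rot[5] = slnpppoo$snmqr
  rot[6] = lnpppoo$snmqrs
  rot[7] = npppoo$snmqrsl
  rot[8] = pppoo$snmqrsln
  rot[9] = ppoo$snmqrslnp
  rot[10] = poo$snmqrslnpp
  rot[11] = oo$snmqrslnppp
  rot[12] = o$snmqrslnpppo
  rot[13] = $snmqrslnpppoo
Sorted (with $ < everything):
  sorted[0] = $snmqrslnpppoo  (last char: 'o')
  sorted[1] = lnpppoo$snmqrs  (last char: 's')
  sorted[2] = mqrslnpppoo$sn  (last char: 'n')
  sorted[3] = nmqrslnpppoo$s  (last char: 's')
  sorted[4] = npppoo$snmqrsl  (last char: 'l')
  sorted[5] = o$snmqrslnpppo  (last char: 'o')
  sorted[6] = oo$snmqrslnppp  (last char: 'p')
  sorted[7] = poo$snmqrslnpp  (last char: 'p')
  sorted[8] = ppoo$snmqrslnp  (last char: 'p')
  sorted[9] = pppoo$snmqrsln  (last char: 'n')
  sorted[10] = qrslnpppoo$snm  (last char: 'm')
  sorted[11] = rslnpppoo$snmq  (last char: 'q')
  sorted[12] = slnpppoo$snmqr  (last char: 'r')
  sorted[13] = snmqrslnpppoo$  (last char: '$')
Last column: osnslopppnmqr$
Original string S is at sorted index 13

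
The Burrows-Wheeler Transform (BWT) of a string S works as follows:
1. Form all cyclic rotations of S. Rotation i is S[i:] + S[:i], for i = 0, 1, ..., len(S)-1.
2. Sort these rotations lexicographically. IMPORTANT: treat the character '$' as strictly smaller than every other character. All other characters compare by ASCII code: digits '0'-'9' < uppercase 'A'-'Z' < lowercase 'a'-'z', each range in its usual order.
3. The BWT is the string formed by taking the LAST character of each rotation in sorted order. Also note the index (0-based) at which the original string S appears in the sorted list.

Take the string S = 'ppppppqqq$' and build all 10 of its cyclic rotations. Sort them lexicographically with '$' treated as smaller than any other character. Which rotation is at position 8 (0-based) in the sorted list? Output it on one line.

Answer: qq$ppppppq

Derivation:
All 10 rotations (rotation i = S[i:]+S[:i]):
  rot[0] = ppppppqqq$
  rot[1] = pppppqqq$p
  rot[2] = ppppqqq$pp
  rot[3] = pppqqq$ppp
  rot[4] = ppqqq$pppp
  rot[5] = pqqq$ppppp
  rot[6] = qqq$pppppp
  rot[7] = qq$ppppppq
  rot[8] = q$ppppppqq
  rot[9] = $ppppppqqq
Sorted (with $ < everything):
  sorted[0] = $ppppppqqq
  sorted[1] = ppppppqqq$
  sorted[2] = pppppqqq$p
  sorted[3] = ppppqqq$pp
  sorted[4] = pppqqq$ppp
  sorted[5] = ppqqq$pppp
  sorted[6] = pqqq$ppppp
  sorted[7] = q$ppppppqq
  sorted[8] = qq$ppppppq
  sorted[9] = qqq$pppppp
sorted[8] = qq$ppppppq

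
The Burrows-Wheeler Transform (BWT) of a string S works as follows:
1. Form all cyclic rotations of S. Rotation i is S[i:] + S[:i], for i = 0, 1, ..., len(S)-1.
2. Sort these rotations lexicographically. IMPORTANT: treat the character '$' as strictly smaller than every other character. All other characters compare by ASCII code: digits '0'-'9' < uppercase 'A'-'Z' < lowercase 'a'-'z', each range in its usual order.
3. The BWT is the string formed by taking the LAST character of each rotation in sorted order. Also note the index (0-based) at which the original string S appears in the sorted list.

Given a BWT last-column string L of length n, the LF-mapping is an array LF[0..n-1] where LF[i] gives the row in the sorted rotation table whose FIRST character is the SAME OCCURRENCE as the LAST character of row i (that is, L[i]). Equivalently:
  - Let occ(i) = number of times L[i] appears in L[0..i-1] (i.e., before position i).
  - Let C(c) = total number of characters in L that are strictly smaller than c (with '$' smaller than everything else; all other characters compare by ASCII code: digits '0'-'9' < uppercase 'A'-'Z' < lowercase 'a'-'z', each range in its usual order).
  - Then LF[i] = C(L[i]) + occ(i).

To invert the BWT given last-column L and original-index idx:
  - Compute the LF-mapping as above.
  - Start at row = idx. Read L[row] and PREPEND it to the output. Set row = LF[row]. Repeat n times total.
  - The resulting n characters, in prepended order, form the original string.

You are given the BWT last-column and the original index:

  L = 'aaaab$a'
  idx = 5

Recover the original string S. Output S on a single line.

Answer: abaaaa$

Derivation:
LF mapping: 1 2 3 4 6 0 5
Walk LF starting at row 5, prepending L[row]:
  step 1: row=5, L[5]='$', prepend. Next row=LF[5]=0
  step 2: row=0, L[0]='a', prepend. Next row=LF[0]=1
  step 3: row=1, L[1]='a', prepend. Next row=LF[1]=2
  step 4: row=2, L[2]='a', prepend. Next row=LF[2]=3
  step 5: row=3, L[3]='a', prepend. Next row=LF[3]=4
  step 6: row=4, L[4]='b', prepend. Next row=LF[4]=6
  step 7: row=6, L[6]='a', prepend. Next row=LF[6]=5
Reversed output: abaaaa$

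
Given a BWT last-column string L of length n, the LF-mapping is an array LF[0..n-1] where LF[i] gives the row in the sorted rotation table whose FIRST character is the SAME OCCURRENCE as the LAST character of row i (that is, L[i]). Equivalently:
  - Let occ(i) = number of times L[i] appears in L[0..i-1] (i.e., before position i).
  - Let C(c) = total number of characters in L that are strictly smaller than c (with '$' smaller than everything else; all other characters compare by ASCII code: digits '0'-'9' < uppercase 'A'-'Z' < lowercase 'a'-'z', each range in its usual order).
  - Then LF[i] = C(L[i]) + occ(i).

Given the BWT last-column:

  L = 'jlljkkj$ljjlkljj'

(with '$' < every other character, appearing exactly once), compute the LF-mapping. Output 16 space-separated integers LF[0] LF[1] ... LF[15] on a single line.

Char counts: '$':1, 'j':7, 'k':3, 'l':5
C (first-col start): C('$')=0, C('j')=1, C('k')=8, C('l')=11
L[0]='j': occ=0, LF[0]=C('j')+0=1+0=1
L[1]='l': occ=0, LF[1]=C('l')+0=11+0=11
L[2]='l': occ=1, LF[2]=C('l')+1=11+1=12
L[3]='j': occ=1, LF[3]=C('j')+1=1+1=2
L[4]='k': occ=0, LF[4]=C('k')+0=8+0=8
L[5]='k': occ=1, LF[5]=C('k')+1=8+1=9
L[6]='j': occ=2, LF[6]=C('j')+2=1+2=3
L[7]='$': occ=0, LF[7]=C('$')+0=0+0=0
L[8]='l': occ=2, LF[8]=C('l')+2=11+2=13
L[9]='j': occ=3, LF[9]=C('j')+3=1+3=4
L[10]='j': occ=4, LF[10]=C('j')+4=1+4=5
L[11]='l': occ=3, LF[11]=C('l')+3=11+3=14
L[12]='k': occ=2, LF[12]=C('k')+2=8+2=10
L[13]='l': occ=4, LF[13]=C('l')+4=11+4=15
L[14]='j': occ=5, LF[14]=C('j')+5=1+5=6
L[15]='j': occ=6, LF[15]=C('j')+6=1+6=7

Answer: 1 11 12 2 8 9 3 0 13 4 5 14 10 15 6 7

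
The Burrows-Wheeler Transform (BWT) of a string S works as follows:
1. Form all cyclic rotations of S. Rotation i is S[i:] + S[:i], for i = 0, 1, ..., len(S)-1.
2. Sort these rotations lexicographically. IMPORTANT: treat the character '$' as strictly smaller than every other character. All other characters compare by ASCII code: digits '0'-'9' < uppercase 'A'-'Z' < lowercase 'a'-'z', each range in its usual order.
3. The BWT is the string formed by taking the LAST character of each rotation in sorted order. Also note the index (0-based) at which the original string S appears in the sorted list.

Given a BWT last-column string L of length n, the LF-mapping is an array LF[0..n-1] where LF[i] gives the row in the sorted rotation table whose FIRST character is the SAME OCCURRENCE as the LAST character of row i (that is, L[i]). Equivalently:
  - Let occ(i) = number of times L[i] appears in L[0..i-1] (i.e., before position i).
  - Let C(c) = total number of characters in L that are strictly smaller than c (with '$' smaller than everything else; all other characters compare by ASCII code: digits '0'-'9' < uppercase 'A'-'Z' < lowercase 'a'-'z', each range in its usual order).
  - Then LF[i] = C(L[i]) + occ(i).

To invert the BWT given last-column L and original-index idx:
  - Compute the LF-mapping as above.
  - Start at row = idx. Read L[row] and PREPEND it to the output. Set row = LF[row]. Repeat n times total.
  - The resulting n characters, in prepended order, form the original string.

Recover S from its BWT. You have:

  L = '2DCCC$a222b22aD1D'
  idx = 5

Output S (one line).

Answer: 2C22Da2D1aDbC2C2$

Derivation:
LF mapping: 2 11 8 9 10 0 14 3 4 5 16 6 7 15 12 1 13
Walk LF starting at row 5, prepending L[row]:
  step 1: row=5, L[5]='$', prepend. Next row=LF[5]=0
  step 2: row=0, L[0]='2', prepend. Next row=LF[0]=2
  step 3: row=2, L[2]='C', prepend. Next row=LF[2]=8
  step 4: row=8, L[8]='2', prepend. Next row=LF[8]=4
  step 5: row=4, L[4]='C', prepend. Next row=LF[4]=10
  step 6: row=10, L[10]='b', prepend. Next row=LF[10]=16
  step 7: row=16, L[16]='D', prepend. Next row=LF[16]=13
  step 8: row=13, L[13]='a', prepend. Next row=LF[13]=15
  step 9: row=15, L[15]='1', prepend. Next row=LF[15]=1
  step 10: row=1, L[1]='D', prepend. Next row=LF[1]=11
  step 11: row=11, L[11]='2', prepend. Next row=LF[11]=6
  step 12: row=6, L[6]='a', prepend. Next row=LF[6]=14
  step 13: row=14, L[14]='D', prepend. Next row=LF[14]=12
  step 14: row=12, L[12]='2', prepend. Next row=LF[12]=7
  step 15: row=7, L[7]='2', prepend. Next row=LF[7]=3
  step 16: row=3, L[3]='C', prepend. Next row=LF[3]=9
  step 17: row=9, L[9]='2', prepend. Next row=LF[9]=5
Reversed output: 2C22Da2D1aDbC2C2$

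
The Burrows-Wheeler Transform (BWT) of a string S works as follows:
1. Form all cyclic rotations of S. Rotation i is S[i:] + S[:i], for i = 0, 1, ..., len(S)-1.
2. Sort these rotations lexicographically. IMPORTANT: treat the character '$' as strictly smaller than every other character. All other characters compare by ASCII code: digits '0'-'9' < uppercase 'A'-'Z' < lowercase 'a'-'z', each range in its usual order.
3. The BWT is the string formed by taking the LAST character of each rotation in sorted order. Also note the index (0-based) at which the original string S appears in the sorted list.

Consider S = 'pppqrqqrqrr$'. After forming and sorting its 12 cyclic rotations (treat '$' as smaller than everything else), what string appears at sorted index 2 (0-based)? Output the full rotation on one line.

Answer: ppqrqqrqrr$p

Derivation:
All 12 rotations (rotation i = S[i:]+S[:i]):
  rot[0] = pppqrqqrqrr$
  rot[1] = ppqrqqrqrr$p
  rot[2] = pqrqqrqrr$pp
  rot[3] = qrqqrqrr$ppp
  rot[4] = rqqrqrr$pppq
  rot[5] = qqrqrr$pppqr
  rot[6] = qrqrr$pppqrq
  rot[7] = rqrr$pppqrqq
  rot[8] = qrr$pppqrqqr
  rot[9] = rr$pppqrqqrq
  rot[10] = r$pppqrqqrqr
  rot[11] = $pppqrqqrqrr
Sorted (with $ < everything):
  sorted[0] = $pppqrqqrqrr
  sorted[1] = pppqrqqrqrr$
  sorted[2] = ppqrqqrqrr$p
  sorted[3] = pqrqqrqrr$pp
  sorted[4] = qqrqrr$pppqr
  sorted[5] = qrqqrqrr$ppp
  sorted[6] = qrqrr$pppqrq
  sorted[7] = qrr$pppqrqqr
  sorted[8] = r$pppqrqqrqr
  sorted[9] = rqqrqrr$pppq
  sorted[10] = rqrr$pppqrqq
  sorted[11] = rr$pppqrqqrq
sorted[2] = ppqrqqrqrr$p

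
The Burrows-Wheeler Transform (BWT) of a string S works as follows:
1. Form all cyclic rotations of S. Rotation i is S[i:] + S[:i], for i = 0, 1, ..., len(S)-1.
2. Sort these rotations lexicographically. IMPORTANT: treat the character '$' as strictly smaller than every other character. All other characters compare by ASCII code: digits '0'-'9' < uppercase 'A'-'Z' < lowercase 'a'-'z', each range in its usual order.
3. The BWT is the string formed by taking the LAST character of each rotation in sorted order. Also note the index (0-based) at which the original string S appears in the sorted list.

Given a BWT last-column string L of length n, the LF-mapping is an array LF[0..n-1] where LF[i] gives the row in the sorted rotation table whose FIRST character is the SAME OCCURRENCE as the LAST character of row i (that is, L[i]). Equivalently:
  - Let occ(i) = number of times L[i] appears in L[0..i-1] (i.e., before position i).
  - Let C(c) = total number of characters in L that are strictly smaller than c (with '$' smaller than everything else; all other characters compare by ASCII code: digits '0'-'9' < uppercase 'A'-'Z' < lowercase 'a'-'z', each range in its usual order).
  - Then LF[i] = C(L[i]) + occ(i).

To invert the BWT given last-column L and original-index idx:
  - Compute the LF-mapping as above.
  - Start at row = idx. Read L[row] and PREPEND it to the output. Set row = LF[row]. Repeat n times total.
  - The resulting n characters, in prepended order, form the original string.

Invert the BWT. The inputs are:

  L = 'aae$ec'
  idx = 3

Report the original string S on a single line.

LF mapping: 1 2 4 0 5 3
Walk LF starting at row 3, prepending L[row]:
  step 1: row=3, L[3]='$', prepend. Next row=LF[3]=0
  step 2: row=0, L[0]='a', prepend. Next row=LF[0]=1
  step 3: row=1, L[1]='a', prepend. Next row=LF[1]=2
  step 4: row=2, L[2]='e', prepend. Next row=LF[2]=4
  step 5: row=4, L[4]='e', prepend. Next row=LF[4]=5
  step 6: row=5, L[5]='c', prepend. Next row=LF[5]=3
Reversed output: ceeaa$

Answer: ceeaa$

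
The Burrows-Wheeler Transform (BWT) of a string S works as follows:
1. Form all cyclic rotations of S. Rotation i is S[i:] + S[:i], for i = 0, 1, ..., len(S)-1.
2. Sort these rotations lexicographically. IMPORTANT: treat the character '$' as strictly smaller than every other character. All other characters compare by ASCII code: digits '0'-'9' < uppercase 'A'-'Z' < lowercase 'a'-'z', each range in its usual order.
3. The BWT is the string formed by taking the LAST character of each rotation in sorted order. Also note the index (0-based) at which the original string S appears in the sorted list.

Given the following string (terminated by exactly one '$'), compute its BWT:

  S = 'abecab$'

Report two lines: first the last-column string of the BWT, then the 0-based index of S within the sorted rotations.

All 7 rotations (rotation i = S[i:]+S[:i]):
  rot[0] = abecab$
  rot[1] = becab$a
  rot[2] = ecab$ab
  rot[3] = cab$abe
  rot[4] = ab$abec
  rot[5] = b$abeca
  rot[6] = $abecab
Sorted (with $ < everything):
  sorted[0] = $abecab  (last char: 'b')
  sorted[1] = ab$abec  (last char: 'c')
  sorted[2] = abecab$  (last char: '$')
  sorted[3] = b$abeca  (last char: 'a')
  sorted[4] = becab$a  (last char: 'a')
  sorted[5] = cab$abe  (last char: 'e')
  sorted[6] = ecab$ab  (last char: 'b')
Last column: bc$aaeb
Original string S is at sorted index 2

Answer: bc$aaeb
2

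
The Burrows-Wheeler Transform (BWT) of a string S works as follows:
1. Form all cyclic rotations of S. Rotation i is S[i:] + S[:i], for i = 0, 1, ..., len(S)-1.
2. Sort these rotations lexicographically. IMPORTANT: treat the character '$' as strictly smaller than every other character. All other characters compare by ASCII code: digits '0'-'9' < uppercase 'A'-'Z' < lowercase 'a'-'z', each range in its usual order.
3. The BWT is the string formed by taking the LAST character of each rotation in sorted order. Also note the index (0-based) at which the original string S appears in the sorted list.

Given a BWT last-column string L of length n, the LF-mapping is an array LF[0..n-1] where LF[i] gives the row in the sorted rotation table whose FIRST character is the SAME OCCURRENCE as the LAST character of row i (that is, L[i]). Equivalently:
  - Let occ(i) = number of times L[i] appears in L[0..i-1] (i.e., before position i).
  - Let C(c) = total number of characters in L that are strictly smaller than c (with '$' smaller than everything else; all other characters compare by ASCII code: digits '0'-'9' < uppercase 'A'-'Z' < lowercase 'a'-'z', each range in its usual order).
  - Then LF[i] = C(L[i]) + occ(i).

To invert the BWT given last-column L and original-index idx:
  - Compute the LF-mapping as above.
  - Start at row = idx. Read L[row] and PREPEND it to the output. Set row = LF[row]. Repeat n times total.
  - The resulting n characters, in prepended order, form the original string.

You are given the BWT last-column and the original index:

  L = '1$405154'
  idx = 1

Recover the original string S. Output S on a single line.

LF mapping: 2 0 4 1 6 3 7 5
Walk LF starting at row 1, prepending L[row]:
  step 1: row=1, L[1]='$', prepend. Next row=LF[1]=0
  step 2: row=0, L[0]='1', prepend. Next row=LF[0]=2
  step 3: row=2, L[2]='4', prepend. Next row=LF[2]=4
  step 4: row=4, L[4]='5', prepend. Next row=LF[4]=6
  step 5: row=6, L[6]='5', prepend. Next row=LF[6]=7
  step 6: row=7, L[7]='4', prepend. Next row=LF[7]=5
  step 7: row=5, L[5]='1', prepend. Next row=LF[5]=3
  step 8: row=3, L[3]='0', prepend. Next row=LF[3]=1
Reversed output: 0145541$

Answer: 0145541$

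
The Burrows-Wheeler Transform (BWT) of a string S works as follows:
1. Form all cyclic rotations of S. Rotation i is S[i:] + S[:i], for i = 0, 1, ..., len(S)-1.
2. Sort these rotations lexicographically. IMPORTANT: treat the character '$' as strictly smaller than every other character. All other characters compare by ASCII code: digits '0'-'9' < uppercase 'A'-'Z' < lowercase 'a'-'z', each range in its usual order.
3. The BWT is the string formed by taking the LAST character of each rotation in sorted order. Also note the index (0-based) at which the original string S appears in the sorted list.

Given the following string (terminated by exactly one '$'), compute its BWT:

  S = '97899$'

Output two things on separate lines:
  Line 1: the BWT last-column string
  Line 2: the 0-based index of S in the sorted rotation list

All 6 rotations (rotation i = S[i:]+S[:i]):
  rot[0] = 97899$
  rot[1] = 7899$9
  rot[2] = 899$97
  rot[3] = 99$978
  rot[4] = 9$9789
  rot[5] = $97899
Sorted (with $ < everything):
  sorted[0] = $97899  (last char: '9')
  sorted[1] = 7899$9  (last char: '9')
  sorted[2] = 899$97  (last char: '7')
  sorted[3] = 9$9789  (last char: '9')
  sorted[4] = 97899$  (last char: '$')
  sorted[5] = 99$978  (last char: '8')
Last column: 9979$8
Original string S is at sorted index 4

Answer: 9979$8
4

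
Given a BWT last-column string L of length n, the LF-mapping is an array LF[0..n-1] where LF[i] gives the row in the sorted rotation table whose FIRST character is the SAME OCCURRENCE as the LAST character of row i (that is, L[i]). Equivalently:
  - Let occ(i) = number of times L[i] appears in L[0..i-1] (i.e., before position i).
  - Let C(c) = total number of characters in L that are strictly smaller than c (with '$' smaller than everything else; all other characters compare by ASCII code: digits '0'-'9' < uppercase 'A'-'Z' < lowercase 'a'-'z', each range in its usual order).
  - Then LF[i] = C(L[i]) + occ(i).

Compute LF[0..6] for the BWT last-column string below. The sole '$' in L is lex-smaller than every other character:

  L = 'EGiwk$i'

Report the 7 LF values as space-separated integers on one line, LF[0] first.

Answer: 1 2 3 6 5 0 4

Derivation:
Char counts: '$':1, 'E':1, 'G':1, 'i':2, 'k':1, 'w':1
C (first-col start): C('$')=0, C('E')=1, C('G')=2, C('i')=3, C('k')=5, C('w')=6
L[0]='E': occ=0, LF[0]=C('E')+0=1+0=1
L[1]='G': occ=0, LF[1]=C('G')+0=2+0=2
L[2]='i': occ=0, LF[2]=C('i')+0=3+0=3
L[3]='w': occ=0, LF[3]=C('w')+0=6+0=6
L[4]='k': occ=0, LF[4]=C('k')+0=5+0=5
L[5]='$': occ=0, LF[5]=C('$')+0=0+0=0
L[6]='i': occ=1, LF[6]=C('i')+1=3+1=4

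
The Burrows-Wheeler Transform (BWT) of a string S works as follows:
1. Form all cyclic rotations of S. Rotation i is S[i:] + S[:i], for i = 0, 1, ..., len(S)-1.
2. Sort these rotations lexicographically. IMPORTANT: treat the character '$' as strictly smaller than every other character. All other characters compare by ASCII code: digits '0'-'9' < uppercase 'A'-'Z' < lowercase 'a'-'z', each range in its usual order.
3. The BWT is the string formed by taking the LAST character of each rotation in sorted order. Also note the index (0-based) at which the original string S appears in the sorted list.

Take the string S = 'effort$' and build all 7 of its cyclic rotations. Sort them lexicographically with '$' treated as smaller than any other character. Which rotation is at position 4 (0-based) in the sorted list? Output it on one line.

All 7 rotations (rotation i = S[i:]+S[:i]):
  rot[0] = effort$
  rot[1] = ffort$e
  rot[2] = fort$ef
  rot[3] = ort$eff
  rot[4] = rt$effo
  rot[5] = t$effor
  rot[6] = $effort
Sorted (with $ < everything):
  sorted[0] = $effort
  sorted[1] = effort$
  sorted[2] = ffort$e
  sorted[3] = fort$ef
  sorted[4] = ort$eff
  sorted[5] = rt$effo
  sorted[6] = t$effor
sorted[4] = ort$eff

Answer: ort$eff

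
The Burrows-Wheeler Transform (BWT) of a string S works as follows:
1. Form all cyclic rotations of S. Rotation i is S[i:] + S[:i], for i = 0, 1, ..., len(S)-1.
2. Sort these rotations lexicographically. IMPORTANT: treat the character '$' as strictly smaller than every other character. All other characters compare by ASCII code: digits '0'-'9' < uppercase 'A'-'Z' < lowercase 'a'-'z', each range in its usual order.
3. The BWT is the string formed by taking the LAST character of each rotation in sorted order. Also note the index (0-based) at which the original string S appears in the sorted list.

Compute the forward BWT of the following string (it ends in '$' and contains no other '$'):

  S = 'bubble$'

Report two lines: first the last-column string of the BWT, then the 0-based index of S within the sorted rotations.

All 7 rotations (rotation i = S[i:]+S[:i]):
  rot[0] = bubble$
  rot[1] = ubble$b
  rot[2] = bble$bu
  rot[3] = ble$bub
  rot[4] = le$bubb
  rot[5] = e$bubbl
  rot[6] = $bubble
Sorted (with $ < everything):
  sorted[0] = $bubble  (last char: 'e')
  sorted[1] = bble$bu  (last char: 'u')
  sorted[2] = ble$bub  (last char: 'b')
  sorted[3] = bubble$  (last char: '$')
  sorted[4] = e$bubbl  (last char: 'l')
  sorted[5] = le$bubb  (last char: 'b')
  sorted[6] = ubble$b  (last char: 'b')
Last column: eub$lbb
Original string S is at sorted index 3

Answer: eub$lbb
3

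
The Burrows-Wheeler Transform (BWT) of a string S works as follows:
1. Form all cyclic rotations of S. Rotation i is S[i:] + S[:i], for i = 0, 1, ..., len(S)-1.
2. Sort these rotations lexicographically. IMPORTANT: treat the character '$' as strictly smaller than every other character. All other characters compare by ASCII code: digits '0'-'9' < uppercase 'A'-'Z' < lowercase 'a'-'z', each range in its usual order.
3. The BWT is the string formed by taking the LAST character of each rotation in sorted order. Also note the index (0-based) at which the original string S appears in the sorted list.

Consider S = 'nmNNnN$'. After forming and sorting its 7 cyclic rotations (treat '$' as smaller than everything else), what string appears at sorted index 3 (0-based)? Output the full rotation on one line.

Answer: NnN$nmN

Derivation:
All 7 rotations (rotation i = S[i:]+S[:i]):
  rot[0] = nmNNnN$
  rot[1] = mNNnN$n
  rot[2] = NNnN$nm
  rot[3] = NnN$nmN
  rot[4] = nN$nmNN
  rot[5] = N$nmNNn
  rot[6] = $nmNNnN
Sorted (with $ < everything):
  sorted[0] = $nmNNnN
  sorted[1] = N$nmNNn
  sorted[2] = NNnN$nm
  sorted[3] = NnN$nmN
  sorted[4] = mNNnN$n
  sorted[5] = nN$nmNN
  sorted[6] = nmNNnN$
sorted[3] = NnN$nmN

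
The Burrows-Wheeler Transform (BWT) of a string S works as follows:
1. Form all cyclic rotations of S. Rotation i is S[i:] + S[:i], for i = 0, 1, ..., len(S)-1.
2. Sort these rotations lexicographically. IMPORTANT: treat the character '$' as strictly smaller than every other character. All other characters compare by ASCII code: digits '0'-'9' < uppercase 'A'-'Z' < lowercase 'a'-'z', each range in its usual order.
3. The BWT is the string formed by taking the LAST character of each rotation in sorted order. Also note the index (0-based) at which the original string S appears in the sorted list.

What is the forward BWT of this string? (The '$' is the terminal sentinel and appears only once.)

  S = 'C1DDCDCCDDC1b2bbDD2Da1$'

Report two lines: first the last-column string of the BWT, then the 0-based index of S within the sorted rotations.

Answer: 1aCCDb$DDDCDDCDbC12D1b2
6

Derivation:
All 23 rotations (rotation i = S[i:]+S[:i]):
  rot[0] = C1DDCDCCDDC1b2bbDD2Da1$
  rot[1] = 1DDCDCCDDC1b2bbDD2Da1$C
  rot[2] = DDCDCCDDC1b2bbDD2Da1$C1
  rot[3] = DCDCCDDC1b2bbDD2Da1$C1D
  rot[4] = CDCCDDC1b2bbDD2Da1$C1DD
  rot[5] = DCCDDC1b2bbDD2Da1$C1DDC
  rot[6] = CCDDC1b2bbDD2Da1$C1DDCD
  rot[7] = CDDC1b2bbDD2Da1$C1DDCDC
  rot[8] = DDC1b2bbDD2Da1$C1DDCDCC
  rot[9] = DC1b2bbDD2Da1$C1DDCDCCD
  rot[10] = C1b2bbDD2Da1$C1DDCDCCDD
  rot[11] = 1b2bbDD2Da1$C1DDCDCCDDC
  rot[12] = b2bbDD2Da1$C1DDCDCCDDC1
  rot[13] = 2bbDD2Da1$C1DDCDCCDDC1b
  rot[14] = bbDD2Da1$C1DDCDCCDDC1b2
  rot[15] = bDD2Da1$C1DDCDCCDDC1b2b
  rot[16] = DD2Da1$C1DDCDCCDDC1b2bb
  rot[17] = D2Da1$C1DDCDCCDDC1b2bbD
  rot[18] = 2Da1$C1DDCDCCDDC1b2bbDD
  rot[19] = Da1$C1DDCDCCDDC1b2bbDD2
  rot[20] = a1$C1DDCDCCDDC1b2bbDD2D
  rot[21] = 1$C1DDCDCCDDC1b2bbDD2Da
  rot[22] = $C1DDCDCCDDC1b2bbDD2Da1
Sorted (with $ < everything):
  sorted[0] = $C1DDCDCCDDC1b2bbDD2Da1  (last char: '1')
  sorted[1] = 1$C1DDCDCCDDC1b2bbDD2Da  (last char: 'a')
  sorted[2] = 1DDCDCCDDC1b2bbDD2Da1$C  (last char: 'C')
  sorted[3] = 1b2bbDD2Da1$C1DDCDCCDDC  (last char: 'C')
  sorted[4] = 2Da1$C1DDCDCCDDC1b2bbDD  (last char: 'D')
  sorted[5] = 2bbDD2Da1$C1DDCDCCDDC1b  (last char: 'b')
  sorted[6] = C1DDCDCCDDC1b2bbDD2Da1$  (last char: '$')
  sorted[7] = C1b2bbDD2Da1$C1DDCDCCDD  (last char: 'D')
  sorted[8] = CCDDC1b2bbDD2Da1$C1DDCD  (last char: 'D')
  sorted[9] = CDCCDDC1b2bbDD2Da1$C1DD  (last char: 'D')
  sorted[10] = CDDC1b2bbDD2Da1$C1DDCDC  (last char: 'C')
  sorted[11] = D2Da1$C1DDCDCCDDC1b2bbD  (last char: 'D')
  sorted[12] = DC1b2bbDD2Da1$C1DDCDCCD  (last char: 'D')
  sorted[13] = DCCDDC1b2bbDD2Da1$C1DDC  (last char: 'C')
  sorted[14] = DCDCCDDC1b2bbDD2Da1$C1D  (last char: 'D')
  sorted[15] = DD2Da1$C1DDCDCCDDC1b2bb  (last char: 'b')
  sorted[16] = DDC1b2bbDD2Da1$C1DDCDCC  (last char: 'C')
  sorted[17] = DDCDCCDDC1b2bbDD2Da1$C1  (last char: '1')
  sorted[18] = Da1$C1DDCDCCDDC1b2bbDD2  (last char: '2')
  sorted[19] = a1$C1DDCDCCDDC1b2bbDD2D  (last char: 'D')
  sorted[20] = b2bbDD2Da1$C1DDCDCCDDC1  (last char: '1')
  sorted[21] = bDD2Da1$C1DDCDCCDDC1b2b  (last char: 'b')
  sorted[22] = bbDD2Da1$C1DDCDCCDDC1b2  (last char: '2')
Last column: 1aCCDb$DDDCDDCDbC12D1b2
Original string S is at sorted index 6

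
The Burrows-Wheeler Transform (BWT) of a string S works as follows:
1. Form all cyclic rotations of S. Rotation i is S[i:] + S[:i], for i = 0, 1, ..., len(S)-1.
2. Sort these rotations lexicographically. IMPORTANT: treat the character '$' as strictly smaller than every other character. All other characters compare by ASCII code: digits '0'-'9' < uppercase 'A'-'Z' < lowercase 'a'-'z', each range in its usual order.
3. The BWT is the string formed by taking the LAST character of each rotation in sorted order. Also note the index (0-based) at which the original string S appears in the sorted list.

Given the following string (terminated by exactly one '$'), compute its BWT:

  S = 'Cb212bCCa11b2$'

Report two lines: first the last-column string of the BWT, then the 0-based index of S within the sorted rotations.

All 14 rotations (rotation i = S[i:]+S[:i]):
  rot[0] = Cb212bCCa11b2$
  rot[1] = b212bCCa11b2$C
  rot[2] = 212bCCa11b2$Cb
  rot[3] = 12bCCa11b2$Cb2
  rot[4] = 2bCCa11b2$Cb21
  rot[5] = bCCa11b2$Cb212
  rot[6] = CCa11b2$Cb212b
  rot[7] = Ca11b2$Cb212bC
  rot[8] = a11b2$Cb212bCC
  rot[9] = 11b2$Cb212bCCa
  rot[10] = 1b2$Cb212bCCa1
  rot[11] = b2$Cb212bCCa11
  rot[12] = 2$Cb212bCCa11b
  rot[13] = $Cb212bCCa11b2
Sorted (with $ < everything):
  sorted[0] = $Cb212bCCa11b2  (last char: '2')
  sorted[1] = 11b2$Cb212bCCa  (last char: 'a')
  sorted[2] = 12bCCa11b2$Cb2  (last char: '2')
  sorted[3] = 1b2$Cb212bCCa1  (last char: '1')
  sorted[4] = 2$Cb212bCCa11b  (last char: 'b')
  sorted[5] = 212bCCa11b2$Cb  (last char: 'b')
  sorted[6] = 2bCCa11b2$Cb21  (last char: '1')
  sorted[7] = CCa11b2$Cb212b  (last char: 'b')
  sorted[8] = Ca11b2$Cb212bC  (last char: 'C')
  sorted[9] = Cb212bCCa11b2$  (last char: '$')
  sorted[10] = a11b2$Cb212bCC  (last char: 'C')
  sorted[11] = b2$Cb212bCCa11  (last char: '1')
  sorted[12] = b212bCCa11b2$C  (last char: 'C')
  sorted[13] = bCCa11b2$Cb212  (last char: '2')
Last column: 2a21bb1bC$C1C2
Original string S is at sorted index 9

Answer: 2a21bb1bC$C1C2
9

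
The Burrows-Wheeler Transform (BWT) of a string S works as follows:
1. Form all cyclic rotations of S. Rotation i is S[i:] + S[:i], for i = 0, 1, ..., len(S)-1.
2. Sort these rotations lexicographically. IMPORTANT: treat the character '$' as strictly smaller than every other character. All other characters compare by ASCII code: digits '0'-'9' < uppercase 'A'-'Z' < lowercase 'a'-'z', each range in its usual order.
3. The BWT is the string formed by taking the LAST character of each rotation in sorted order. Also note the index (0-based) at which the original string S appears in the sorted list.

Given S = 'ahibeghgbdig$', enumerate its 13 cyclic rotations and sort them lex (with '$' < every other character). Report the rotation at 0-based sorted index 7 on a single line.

Answer: gbdig$ahibegh

Derivation:
All 13 rotations (rotation i = S[i:]+S[:i]):
  rot[0] = ahibeghgbdig$
  rot[1] = hibeghgbdig$a
  rot[2] = ibeghgbdig$ah
  rot[3] = beghgbdig$ahi
  rot[4] = eghgbdig$ahib
  rot[5] = ghgbdig$ahibe
  rot[6] = hgbdig$ahibeg
  rot[7] = gbdig$ahibegh
  rot[8] = bdig$ahibeghg
  rot[9] = dig$ahibeghgb
  rot[10] = ig$ahibeghgbd
  rot[11] = g$ahibeghgbdi
  rot[12] = $ahibeghgbdig
Sorted (with $ < everything):
  sorted[0] = $ahibeghgbdig
  sorted[1] = ahibeghgbdig$
  sorted[2] = bdig$ahibeghg
  sorted[3] = beghgbdig$ahi
  sorted[4] = dig$ahibeghgb
  sorted[5] = eghgbdig$ahib
  sorted[6] = g$ahibeghgbdi
  sorted[7] = gbdig$ahibegh
  sorted[8] = ghgbdig$ahibe
  sorted[9] = hgbdig$ahibeg
  sorted[10] = hibeghgbdig$a
  sorted[11] = ibeghgbdig$ah
  sorted[12] = ig$ahibeghgbd
sorted[7] = gbdig$ahibegh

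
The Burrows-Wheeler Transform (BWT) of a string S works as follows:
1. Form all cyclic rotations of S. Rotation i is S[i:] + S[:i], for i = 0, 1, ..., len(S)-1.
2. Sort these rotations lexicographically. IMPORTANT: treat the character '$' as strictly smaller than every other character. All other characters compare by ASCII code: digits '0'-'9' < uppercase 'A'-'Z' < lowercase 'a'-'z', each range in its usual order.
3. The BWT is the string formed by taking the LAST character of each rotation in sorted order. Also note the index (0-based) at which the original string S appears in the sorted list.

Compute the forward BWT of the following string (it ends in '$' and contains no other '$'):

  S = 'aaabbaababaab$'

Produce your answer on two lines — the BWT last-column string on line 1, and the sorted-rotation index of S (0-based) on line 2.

Answer: b$bbaabaaaabaa
1

Derivation:
All 14 rotations (rotation i = S[i:]+S[:i]):
  rot[0] = aaabbaababaab$
  rot[1] = aabbaababaab$a
  rot[2] = abbaababaab$aa
  rot[3] = bbaababaab$aaa
  rot[4] = baababaab$aaab
  rot[5] = aababaab$aaabb
  rot[6] = ababaab$aaabba
  rot[7] = babaab$aaabbaa
  rot[8] = abaab$aaabbaab
  rot[9] = baab$aaabbaaba
  rot[10] = aab$aaabbaabab
  rot[11] = ab$aaabbaababa
  rot[12] = b$aaabbaababaa
  rot[13] = $aaabbaababaab
Sorted (with $ < everything):
  sorted[0] = $aaabbaababaab  (last char: 'b')
  sorted[1] = aaabbaababaab$  (last char: '$')
  sorted[2] = aab$aaabbaabab  (last char: 'b')
  sorted[3] = aababaab$aaabb  (last char: 'b')
  sorted[4] = aabbaababaab$a  (last char: 'a')
  sorted[5] = ab$aaabbaababa  (last char: 'a')
  sorted[6] = abaab$aaabbaab  (last char: 'b')
  sorted[7] = ababaab$aaabba  (last char: 'a')
  sorted[8] = abbaababaab$aa  (last char: 'a')
  sorted[9] = b$aaabbaababaa  (last char: 'a')
  sorted[10] = baab$aaabbaaba  (last char: 'a')
  sorted[11] = baababaab$aaab  (last char: 'b')
  sorted[12] = babaab$aaabbaa  (last char: 'a')
  sorted[13] = bbaababaab$aaa  (last char: 'a')
Last column: b$bbaabaaaabaa
Original string S is at sorted index 1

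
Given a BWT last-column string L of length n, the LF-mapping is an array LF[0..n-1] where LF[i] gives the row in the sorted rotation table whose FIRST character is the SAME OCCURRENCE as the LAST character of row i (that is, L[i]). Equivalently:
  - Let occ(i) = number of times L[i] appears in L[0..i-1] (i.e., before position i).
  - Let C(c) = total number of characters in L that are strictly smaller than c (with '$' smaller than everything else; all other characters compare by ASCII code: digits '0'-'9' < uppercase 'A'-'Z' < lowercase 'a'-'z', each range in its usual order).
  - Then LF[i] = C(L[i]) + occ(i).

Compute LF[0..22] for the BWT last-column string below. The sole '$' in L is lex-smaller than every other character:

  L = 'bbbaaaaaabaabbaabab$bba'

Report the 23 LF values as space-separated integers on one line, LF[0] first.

Answer: 13 14 15 1 2 3 4 5 6 16 7 8 17 18 9 10 19 11 20 0 21 22 12

Derivation:
Char counts: '$':1, 'a':12, 'b':10
C (first-col start): C('$')=0, C('a')=1, C('b')=13
L[0]='b': occ=0, LF[0]=C('b')+0=13+0=13
L[1]='b': occ=1, LF[1]=C('b')+1=13+1=14
L[2]='b': occ=2, LF[2]=C('b')+2=13+2=15
L[3]='a': occ=0, LF[3]=C('a')+0=1+0=1
L[4]='a': occ=1, LF[4]=C('a')+1=1+1=2
L[5]='a': occ=2, LF[5]=C('a')+2=1+2=3
L[6]='a': occ=3, LF[6]=C('a')+3=1+3=4
L[7]='a': occ=4, LF[7]=C('a')+4=1+4=5
L[8]='a': occ=5, LF[8]=C('a')+5=1+5=6
L[9]='b': occ=3, LF[9]=C('b')+3=13+3=16
L[10]='a': occ=6, LF[10]=C('a')+6=1+6=7
L[11]='a': occ=7, LF[11]=C('a')+7=1+7=8
L[12]='b': occ=4, LF[12]=C('b')+4=13+4=17
L[13]='b': occ=5, LF[13]=C('b')+5=13+5=18
L[14]='a': occ=8, LF[14]=C('a')+8=1+8=9
L[15]='a': occ=9, LF[15]=C('a')+9=1+9=10
L[16]='b': occ=6, LF[16]=C('b')+6=13+6=19
L[17]='a': occ=10, LF[17]=C('a')+10=1+10=11
L[18]='b': occ=7, LF[18]=C('b')+7=13+7=20
L[19]='$': occ=0, LF[19]=C('$')+0=0+0=0
L[20]='b': occ=8, LF[20]=C('b')+8=13+8=21
L[21]='b': occ=9, LF[21]=C('b')+9=13+9=22
L[22]='a': occ=11, LF[22]=C('a')+11=1+11=12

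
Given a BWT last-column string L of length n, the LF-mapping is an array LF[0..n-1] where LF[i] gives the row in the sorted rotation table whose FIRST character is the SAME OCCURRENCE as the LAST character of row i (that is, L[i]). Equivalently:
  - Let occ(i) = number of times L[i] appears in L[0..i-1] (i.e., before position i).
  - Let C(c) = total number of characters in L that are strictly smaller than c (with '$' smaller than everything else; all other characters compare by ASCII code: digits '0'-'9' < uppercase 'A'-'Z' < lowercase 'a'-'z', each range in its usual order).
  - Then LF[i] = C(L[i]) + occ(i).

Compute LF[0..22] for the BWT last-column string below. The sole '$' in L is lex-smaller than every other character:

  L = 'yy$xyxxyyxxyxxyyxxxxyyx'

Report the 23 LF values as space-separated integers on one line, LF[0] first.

Answer: 13 14 0 1 15 2 3 16 17 4 5 18 6 7 19 20 8 9 10 11 21 22 12

Derivation:
Char counts: '$':1, 'x':12, 'y':10
C (first-col start): C('$')=0, C('x')=1, C('y')=13
L[0]='y': occ=0, LF[0]=C('y')+0=13+0=13
L[1]='y': occ=1, LF[1]=C('y')+1=13+1=14
L[2]='$': occ=0, LF[2]=C('$')+0=0+0=0
L[3]='x': occ=0, LF[3]=C('x')+0=1+0=1
L[4]='y': occ=2, LF[4]=C('y')+2=13+2=15
L[5]='x': occ=1, LF[5]=C('x')+1=1+1=2
L[6]='x': occ=2, LF[6]=C('x')+2=1+2=3
L[7]='y': occ=3, LF[7]=C('y')+3=13+3=16
L[8]='y': occ=4, LF[8]=C('y')+4=13+4=17
L[9]='x': occ=3, LF[9]=C('x')+3=1+3=4
L[10]='x': occ=4, LF[10]=C('x')+4=1+4=5
L[11]='y': occ=5, LF[11]=C('y')+5=13+5=18
L[12]='x': occ=5, LF[12]=C('x')+5=1+5=6
L[13]='x': occ=6, LF[13]=C('x')+6=1+6=7
L[14]='y': occ=6, LF[14]=C('y')+6=13+6=19
L[15]='y': occ=7, LF[15]=C('y')+7=13+7=20
L[16]='x': occ=7, LF[16]=C('x')+7=1+7=8
L[17]='x': occ=8, LF[17]=C('x')+8=1+8=9
L[18]='x': occ=9, LF[18]=C('x')+9=1+9=10
L[19]='x': occ=10, LF[19]=C('x')+10=1+10=11
L[20]='y': occ=8, LF[20]=C('y')+8=13+8=21
L[21]='y': occ=9, LF[21]=C('y')+9=13+9=22
L[22]='x': occ=11, LF[22]=C('x')+11=1+11=12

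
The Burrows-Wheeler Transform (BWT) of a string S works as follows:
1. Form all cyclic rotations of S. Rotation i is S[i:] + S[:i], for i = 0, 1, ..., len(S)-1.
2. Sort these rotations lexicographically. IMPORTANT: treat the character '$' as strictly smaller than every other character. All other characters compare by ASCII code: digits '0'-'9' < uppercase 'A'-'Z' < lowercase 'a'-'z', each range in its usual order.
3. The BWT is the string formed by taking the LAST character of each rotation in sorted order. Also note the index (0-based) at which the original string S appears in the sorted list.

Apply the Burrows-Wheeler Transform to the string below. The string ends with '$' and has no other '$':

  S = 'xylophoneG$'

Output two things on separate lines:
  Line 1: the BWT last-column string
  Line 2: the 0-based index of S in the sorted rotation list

All 11 rotations (rotation i = S[i:]+S[:i]):
  rot[0] = xylophoneG$
  rot[1] = ylophoneG$x
  rot[2] = lophoneG$xy
  rot[3] = ophoneG$xyl
  rot[4] = phoneG$xylo
  rot[5] = honeG$xylop
  rot[6] = oneG$xyloph
  rot[7] = neG$xylopho
  rot[8] = eG$xylophon
  rot[9] = G$xylophone
  rot[10] = $xylophoneG
Sorted (with $ < everything):
  sorted[0] = $xylophoneG  (last char: 'G')
  sorted[1] = G$xylophone  (last char: 'e')
  sorted[2] = eG$xylophon  (last char: 'n')
  sorted[3] = honeG$xylop  (last char: 'p')
  sorted[4] = lophoneG$xy  (last char: 'y')
  sorted[5] = neG$xylopho  (last char: 'o')
  sorted[6] = oneG$xyloph  (last char: 'h')
  sorted[7] = ophoneG$xyl  (last char: 'l')
  sorted[8] = phoneG$xylo  (last char: 'o')
  sorted[9] = xylophoneG$  (last char: '$')
  sorted[10] = ylophoneG$x  (last char: 'x')
Last column: Genpyohlo$x
Original string S is at sorted index 9

Answer: Genpyohlo$x
9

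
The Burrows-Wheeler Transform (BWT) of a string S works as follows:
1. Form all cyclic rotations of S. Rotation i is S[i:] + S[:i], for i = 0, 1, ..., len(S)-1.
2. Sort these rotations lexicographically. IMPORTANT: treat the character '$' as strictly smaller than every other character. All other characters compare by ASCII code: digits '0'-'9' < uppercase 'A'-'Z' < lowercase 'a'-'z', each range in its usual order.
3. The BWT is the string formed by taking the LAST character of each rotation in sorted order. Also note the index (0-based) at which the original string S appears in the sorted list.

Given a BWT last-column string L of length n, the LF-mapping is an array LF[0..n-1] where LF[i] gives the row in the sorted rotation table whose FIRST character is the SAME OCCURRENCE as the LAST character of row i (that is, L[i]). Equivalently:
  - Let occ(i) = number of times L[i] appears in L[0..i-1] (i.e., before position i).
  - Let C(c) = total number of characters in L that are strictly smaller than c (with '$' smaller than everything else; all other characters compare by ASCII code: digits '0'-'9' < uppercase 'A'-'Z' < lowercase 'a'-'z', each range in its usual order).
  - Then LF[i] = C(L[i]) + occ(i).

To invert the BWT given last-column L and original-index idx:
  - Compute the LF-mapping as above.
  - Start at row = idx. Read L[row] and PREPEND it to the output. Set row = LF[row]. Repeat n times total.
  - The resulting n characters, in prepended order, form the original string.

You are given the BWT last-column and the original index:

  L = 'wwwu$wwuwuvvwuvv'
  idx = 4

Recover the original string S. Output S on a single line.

LF mapping: 9 10 11 1 0 12 13 2 14 3 5 6 15 4 7 8
Walk LF starting at row 4, prepending L[row]:
  step 1: row=4, L[4]='$', prepend. Next row=LF[4]=0
  step 2: row=0, L[0]='w', prepend. Next row=LF[0]=9
  step 3: row=9, L[9]='u', prepend. Next row=LF[9]=3
  step 4: row=3, L[3]='u', prepend. Next row=LF[3]=1
  step 5: row=1, L[1]='w', prepend. Next row=LF[1]=10
  step 6: row=10, L[10]='v', prepend. Next row=LF[10]=5
  step 7: row=5, L[5]='w', prepend. Next row=LF[5]=12
  step 8: row=12, L[12]='w', prepend. Next row=LF[12]=15
  step 9: row=15, L[15]='v', prepend. Next row=LF[15]=8
  step 10: row=8, L[8]='w', prepend. Next row=LF[8]=14
  step 11: row=14, L[14]='v', prepend. Next row=LF[14]=7
  step 12: row=7, L[7]='u', prepend. Next row=LF[7]=2
  step 13: row=2, L[2]='w', prepend. Next row=LF[2]=11
  step 14: row=11, L[11]='v', prepend. Next row=LF[11]=6
  step 15: row=6, L[6]='w', prepend. Next row=LF[6]=13
  step 16: row=13, L[13]='u', prepend. Next row=LF[13]=4
Reversed output: uwvwuvwvwwvwuuw$

Answer: uwvwuvwvwwvwuuw$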